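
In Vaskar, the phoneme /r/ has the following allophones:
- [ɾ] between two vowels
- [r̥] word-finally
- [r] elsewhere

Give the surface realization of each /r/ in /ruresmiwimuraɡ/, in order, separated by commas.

[r], [ɾ], [ɾ]

Occurrence 1 (position 1): no conditioning environment matches → elsewhere allophone [r].
Occurrence 2 (position 3): between two vowels → [ɾ].
Occurrence 3 (position 12): between two vowels → [ɾ].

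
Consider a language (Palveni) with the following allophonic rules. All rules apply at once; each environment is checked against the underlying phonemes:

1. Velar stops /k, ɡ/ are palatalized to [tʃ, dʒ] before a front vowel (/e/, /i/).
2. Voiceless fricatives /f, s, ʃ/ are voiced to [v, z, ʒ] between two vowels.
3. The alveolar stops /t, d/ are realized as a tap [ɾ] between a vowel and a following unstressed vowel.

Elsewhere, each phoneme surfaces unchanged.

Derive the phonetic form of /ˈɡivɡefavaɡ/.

[ˈdʒivdʒevavaɡ]

/ɡ/ meets the environment for rule 1 (before a front vowel) → [dʒ].
/i/ — not in any rule's target class → [i].
/v/ stays [v].
/ɡ/ (between /v/ and /e/): before a front vowel, so rule 1 applies → [dʒ].
/e/ (between /ɡ/ and /f/) is unaffected → [e].
/f/ (between /e/ and /a/) occurs between two vowels → [v] by rule 2.
/a/ (between /f/ and /v/): no rule targets it → [a].
/v/ stays [v].
/a/ stays [a].
/ɡ/ (word-final) fails the environment for rule 1, so it stays [ɡ].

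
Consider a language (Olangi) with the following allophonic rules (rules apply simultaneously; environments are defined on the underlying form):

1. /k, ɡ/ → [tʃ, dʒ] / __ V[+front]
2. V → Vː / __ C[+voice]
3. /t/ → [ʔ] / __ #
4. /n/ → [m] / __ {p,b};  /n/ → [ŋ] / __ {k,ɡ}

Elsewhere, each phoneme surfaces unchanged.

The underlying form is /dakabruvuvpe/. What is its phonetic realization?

/d/ stays [d].
/a/ (between /d/ and /k/) fails the environment for rule 2, so it stays [a].
/k/ (between /a/ and /a/): rule 1 targets it, but not before a front vowel → unchanged [k].
/a/ (between /k/ and /b/): before a voiced consonant, so rule 2 applies → [aː].
/b/ (between /a/ and /r/): no rule targets it → [b].
/r/ (between /b/ and /u/) is unaffected → [r].
/u/ — between /r/ and /v/, before a voiced consonant — surfaces as [uː] (rule 2).
/v/ (between /u/ and /u/) is unaffected → [v].
/u/ (between /v/ and /v/) occurs before a voiced consonant → [uː] by rule 2.
/v/ stays [v].
/p/ — not in any rule's target class → [p].
/e/ (word-final) fails the environment for rule 2, so it stays [e].

[dakaːbruːvuːvpe]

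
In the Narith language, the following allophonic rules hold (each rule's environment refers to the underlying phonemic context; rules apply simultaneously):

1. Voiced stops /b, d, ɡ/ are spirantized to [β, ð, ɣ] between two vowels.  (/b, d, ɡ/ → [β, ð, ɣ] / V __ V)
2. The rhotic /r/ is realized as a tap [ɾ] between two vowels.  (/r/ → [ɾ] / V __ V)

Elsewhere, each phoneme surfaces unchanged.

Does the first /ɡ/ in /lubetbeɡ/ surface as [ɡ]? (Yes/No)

/ɡ/ (word-final): rule 1 targets it, but not between two vowels → unchanged [ɡ].
The actual realization is [ɡ], which matches [ɡ].

Yes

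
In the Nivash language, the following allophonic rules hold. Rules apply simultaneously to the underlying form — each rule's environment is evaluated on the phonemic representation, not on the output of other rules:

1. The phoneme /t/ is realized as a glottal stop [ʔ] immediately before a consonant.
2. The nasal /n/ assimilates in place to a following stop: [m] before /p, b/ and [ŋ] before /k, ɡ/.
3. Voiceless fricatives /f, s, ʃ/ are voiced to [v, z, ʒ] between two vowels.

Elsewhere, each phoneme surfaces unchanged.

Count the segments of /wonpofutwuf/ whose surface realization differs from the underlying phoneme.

Segments that undergo a rule: /n/ → [m] (rule 2); /f/ → [v] (rule 3); /t/ → [ʔ] (rule 1).
All other segments surface unchanged.

3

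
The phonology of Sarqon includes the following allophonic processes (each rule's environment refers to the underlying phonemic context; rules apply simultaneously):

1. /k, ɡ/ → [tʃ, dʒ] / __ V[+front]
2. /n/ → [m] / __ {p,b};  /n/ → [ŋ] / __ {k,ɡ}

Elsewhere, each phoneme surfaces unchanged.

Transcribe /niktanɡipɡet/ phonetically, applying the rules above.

[niktaŋdʒipdʒet]

/n/ (word-initial) fails the environment for rule 2, so it stays [n].
/i/ (between /n/ and /k/) is unaffected → [i].
/k/ (between /i/ and /t/) is in the target of rule 1 but the environment (before a front vowel) is not met → [k].
/t/ — not in any rule's target class → [t].
/a/ stays [a].
/n/ — between /a/ and /ɡ/, before a labial or velar stop — surfaces as [ŋ] (rule 2).
Rule 1 applies to /ɡ/ (between /n/ and /i/: before a front vowel) → [dʒ].
/i/ — not in any rule's target class → [i].
/p/ (between /i/ and /ɡ/): no rule targets it → [p].
/ɡ/ (between /p/ and /e/): before a front vowel, so rule 1 applies → [dʒ].
/e/ stays [e].
/t/ (word-final) is unaffected → [t].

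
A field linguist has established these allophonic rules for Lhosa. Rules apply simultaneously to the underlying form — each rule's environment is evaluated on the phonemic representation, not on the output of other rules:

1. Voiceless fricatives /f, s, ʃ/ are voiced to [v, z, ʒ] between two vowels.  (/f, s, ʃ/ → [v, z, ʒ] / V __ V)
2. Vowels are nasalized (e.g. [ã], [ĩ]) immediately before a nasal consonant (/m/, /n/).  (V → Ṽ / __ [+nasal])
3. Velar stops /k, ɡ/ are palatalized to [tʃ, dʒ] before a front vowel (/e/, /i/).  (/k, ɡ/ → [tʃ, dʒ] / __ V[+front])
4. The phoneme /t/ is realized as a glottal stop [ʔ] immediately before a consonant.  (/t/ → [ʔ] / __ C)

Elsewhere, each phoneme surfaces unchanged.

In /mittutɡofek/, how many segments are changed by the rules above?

3

Segments that undergo a rule: /t/ → [ʔ] (rule 4); /t/ → [ʔ] (rule 4); /f/ → [v] (rule 1).
All other segments surface unchanged.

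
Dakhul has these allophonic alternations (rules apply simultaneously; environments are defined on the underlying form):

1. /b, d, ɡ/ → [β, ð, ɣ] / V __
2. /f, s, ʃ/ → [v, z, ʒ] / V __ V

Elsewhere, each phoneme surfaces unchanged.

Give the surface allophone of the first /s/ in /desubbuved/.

/s/ (between /e/ and /u/) occurs between two vowels → [z] by rule 2.

[z]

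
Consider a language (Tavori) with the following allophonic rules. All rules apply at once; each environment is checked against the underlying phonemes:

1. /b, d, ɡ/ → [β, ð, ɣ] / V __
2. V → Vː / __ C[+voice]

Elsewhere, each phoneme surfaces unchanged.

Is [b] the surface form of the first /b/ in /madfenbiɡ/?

Yes

/b/ (between /n/ and /i/) is in the target of rule 1 but the environment (immediately after a vowel) is not met → [b].
The actual realization is [b], which matches [b].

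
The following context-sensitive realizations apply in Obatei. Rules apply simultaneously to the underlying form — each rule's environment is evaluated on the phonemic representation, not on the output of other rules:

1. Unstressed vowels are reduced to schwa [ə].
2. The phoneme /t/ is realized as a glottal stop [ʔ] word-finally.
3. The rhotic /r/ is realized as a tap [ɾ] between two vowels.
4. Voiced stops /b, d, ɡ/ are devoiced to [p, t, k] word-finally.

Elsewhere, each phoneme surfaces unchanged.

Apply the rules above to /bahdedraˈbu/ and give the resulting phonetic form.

[bəhdədrəˈbu]

/b/ (word-initial) is in the target of rule 4 but the environment (word-finally) is not met → [b].
Rule 1 applies to /a/ (between /b/ and /h/: in an unstressed syllable) → [ə].
/h/ stays [h].
/d/ — between /h/ and /e/; rule 4 does not apply here → [d].
/e/ — between /d/ and /d/, in an unstressed syllable — surfaces as [ə] (rule 1).
/d/ (between /e/ and /r/) is in the target of rule 4 but the environment (word-finally) is not met → [d].
/r/ — between /d/ and /a/; rule 3 does not apply here → [r].
/a/ (between /r/ and /b/): in an unstressed syllable, so rule 1 applies → [ə].
/b/ (between /a/ and /u/) fails the environment for rule 4, so it stays [b].
/u/ (word-final): rule 1 targets it, but not in an unstressed syllable → unchanged [u].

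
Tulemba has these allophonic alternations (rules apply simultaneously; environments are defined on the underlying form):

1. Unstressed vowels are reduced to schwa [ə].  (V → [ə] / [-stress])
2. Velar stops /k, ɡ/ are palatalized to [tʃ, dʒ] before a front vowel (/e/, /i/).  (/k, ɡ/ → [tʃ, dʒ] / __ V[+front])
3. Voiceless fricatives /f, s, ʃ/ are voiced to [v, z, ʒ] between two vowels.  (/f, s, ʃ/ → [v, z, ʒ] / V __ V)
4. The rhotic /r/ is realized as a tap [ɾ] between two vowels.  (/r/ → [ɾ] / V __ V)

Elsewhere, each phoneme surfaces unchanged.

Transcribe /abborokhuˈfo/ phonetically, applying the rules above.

[əbbəɾəkhəˈvo]

/a/ (word-initial): in an unstressed syllable, so rule 1 applies → [ə].
/b/ (between /a/ and /b/): no rule targets it → [b].
/b/ (between /b/ and /o/): no rule targets it → [b].
Rule 1 applies to /o/ (between /b/ and /r/: in an unstressed syllable) → [ə].
/r/ (between /o/ and /o/): between two vowels, so rule 4 applies → [ɾ].
/o/ — between /r/ and /k/, in an unstressed syllable — surfaces as [ə] (rule 1).
/k/ (between /o/ and /h/) fails the environment for rule 2, so it stays [k].
/h/ — not in any rule's target class → [h].
/u/ (between /h/ and /f/) occurs in an unstressed syllable → [ə] by rule 1.
/f/ (between /u/ and /o/) occurs between two vowels → [v] by rule 3.
/o/ (word-final) is in the target of rule 1 but the environment (in an unstressed syllable) is not met → [o].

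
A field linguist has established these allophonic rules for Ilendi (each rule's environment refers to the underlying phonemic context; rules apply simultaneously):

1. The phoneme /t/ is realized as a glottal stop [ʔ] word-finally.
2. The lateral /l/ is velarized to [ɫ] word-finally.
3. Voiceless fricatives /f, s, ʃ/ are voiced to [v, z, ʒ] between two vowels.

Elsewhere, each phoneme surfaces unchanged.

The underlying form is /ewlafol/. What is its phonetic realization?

/e/ (word-initial): no rule targets it → [e].
/w/ (between /e/ and /l/) is unaffected → [w].
/l/ (between /w/ and /a/) is in the target of rule 2 but the environment (word-finally) is not met → [l].
/a/ (between /l/ and /f/) is unaffected → [a].
/f/ — between /a/ and /o/, between two vowels — surfaces as [v] (rule 3).
/o/ (between /f/ and /l/): no rule targets it → [o].
/l/ (word-final) occurs word-finally → [ɫ] by rule 2.

[ewlavoɫ]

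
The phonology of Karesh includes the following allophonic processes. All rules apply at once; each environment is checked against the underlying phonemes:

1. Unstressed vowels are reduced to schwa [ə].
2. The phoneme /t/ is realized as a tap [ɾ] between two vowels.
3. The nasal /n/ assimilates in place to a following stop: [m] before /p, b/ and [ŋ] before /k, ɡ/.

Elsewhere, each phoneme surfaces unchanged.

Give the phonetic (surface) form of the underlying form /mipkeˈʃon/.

/m/ stays [m].
/i/ — between /m/ and /p/, in an unstressed syllable — surfaces as [ə] (rule 1).
/p/ (between /i/ and /k/) is unaffected → [p].
/k/ (between /p/ and /e/) is unaffected → [k].
/e/ meets the environment for rule 1 (in an unstressed syllable) → [ə].
/ʃ/ (between /e/ and /o/): no rule targets it → [ʃ].
/o/ (between /ʃ/ and /n/): rule 1 targets it, but not in an unstressed syllable → unchanged [o].
/n/ (word-final) is in the target of rule 3 but the environment (before a labial or velar stop) is not met → [n].

[məpkəˈʃon]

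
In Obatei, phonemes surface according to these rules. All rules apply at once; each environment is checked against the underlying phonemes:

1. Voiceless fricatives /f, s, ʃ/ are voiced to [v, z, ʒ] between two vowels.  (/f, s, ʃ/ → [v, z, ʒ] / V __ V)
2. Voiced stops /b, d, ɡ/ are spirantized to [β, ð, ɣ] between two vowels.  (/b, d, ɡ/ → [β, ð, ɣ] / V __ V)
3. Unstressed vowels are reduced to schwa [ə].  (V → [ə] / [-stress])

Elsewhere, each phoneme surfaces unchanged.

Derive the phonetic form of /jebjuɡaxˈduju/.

/e/ — between /j/ and /b/, in an unstressed syllable — surfaces as [ə] (rule 3).
/b/ — between /e/ and /j/; rule 2 does not apply here → [b].
/u/ (between /j/ and /ɡ/) occurs in an unstressed syllable → [ə] by rule 3.
/ɡ/ (between /u/ and /a/): between two vowels, so rule 2 applies → [ɣ].
/a/ — between /ɡ/ and /x/, in an unstressed syllable — surfaces as [ə] (rule 3).
/d/ (between /x/ and /u/): rule 2 targets it, but not between two vowels → unchanged [d].
/u/ (between /d/ and /j/) is in the target of rule 3 but the environment (in an unstressed syllable) is not met → [u].
Rule 3 applies to /u/ (word-final: in an unstressed syllable) → [ə].

[jəbjəɣəxˈdujə]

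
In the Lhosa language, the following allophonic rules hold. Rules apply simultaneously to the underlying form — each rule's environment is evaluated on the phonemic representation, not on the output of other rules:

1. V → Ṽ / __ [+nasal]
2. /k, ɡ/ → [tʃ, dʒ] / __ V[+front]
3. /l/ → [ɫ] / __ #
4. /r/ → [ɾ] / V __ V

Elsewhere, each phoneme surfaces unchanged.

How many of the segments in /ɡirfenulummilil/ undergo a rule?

4

Segments that undergo a rule: /ɡ/ → [dʒ] (rule 2); /e/ → [ẽ] (rule 1); /u/ → [ũ] (rule 1); /l/ → [ɫ] (rule 3).
All other segments surface unchanged.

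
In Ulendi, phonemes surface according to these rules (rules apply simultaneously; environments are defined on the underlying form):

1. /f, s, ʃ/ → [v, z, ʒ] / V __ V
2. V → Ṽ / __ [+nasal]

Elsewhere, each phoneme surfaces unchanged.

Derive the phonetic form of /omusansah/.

/o/ (word-initial) occurs before a nasal consonant → [õ] by rule 2.
/m/ stays [m].
/u/ (between /m/ and /s/) fails the environment for rule 2, so it stays [u].
/s/ — between /u/ and /a/, between two vowels — surfaces as [z] (rule 1).
/a/ (between /s/ and /n/): before a nasal consonant, so rule 2 applies → [ã].
/n/ — not in any rule's target class → [n].
/s/ (between /n/ and /a/) fails the environment for rule 1, so it stays [s].
/a/ (between /s/ and /h/) fails the environment for rule 2, so it stays [a].
/h/ (word-final): no rule targets it → [h].

[õmuzãnsah]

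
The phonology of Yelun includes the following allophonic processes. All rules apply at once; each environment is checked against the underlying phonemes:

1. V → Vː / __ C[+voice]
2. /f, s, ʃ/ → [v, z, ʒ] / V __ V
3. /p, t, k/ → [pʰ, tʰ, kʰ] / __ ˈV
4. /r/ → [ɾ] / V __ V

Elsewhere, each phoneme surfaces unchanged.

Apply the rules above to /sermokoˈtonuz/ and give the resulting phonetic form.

[seːrmokoˈtʰoːnuːz]

/s/ (word-initial) is in the target of rule 2 but the environment (between two vowels) is not met → [s].
/e/ meets the environment for rule 1 (before a voiced consonant) → [eː].
/r/ (between /e/ and /m/): rule 4 targets it, but not between two vowels → unchanged [r].
/o/ (between /m/ and /k/): rule 1 targets it, but not before a voiced consonant → unchanged [o].
/k/ (between /o/ and /o/) fails the environment for rule 3, so it stays [k].
/o/ (between /k/ and /t/) fails the environment for rule 1, so it stays [o].
/t/ (between /o/ and /o/) occurs immediately before a stressed vowel → [tʰ] by rule 3.
/o/ (between /t/ and /n/): before a voiced consonant, so rule 1 applies → [oː].
Rule 1 applies to /u/ (between /n/ and /z/: before a voiced consonant) → [uː].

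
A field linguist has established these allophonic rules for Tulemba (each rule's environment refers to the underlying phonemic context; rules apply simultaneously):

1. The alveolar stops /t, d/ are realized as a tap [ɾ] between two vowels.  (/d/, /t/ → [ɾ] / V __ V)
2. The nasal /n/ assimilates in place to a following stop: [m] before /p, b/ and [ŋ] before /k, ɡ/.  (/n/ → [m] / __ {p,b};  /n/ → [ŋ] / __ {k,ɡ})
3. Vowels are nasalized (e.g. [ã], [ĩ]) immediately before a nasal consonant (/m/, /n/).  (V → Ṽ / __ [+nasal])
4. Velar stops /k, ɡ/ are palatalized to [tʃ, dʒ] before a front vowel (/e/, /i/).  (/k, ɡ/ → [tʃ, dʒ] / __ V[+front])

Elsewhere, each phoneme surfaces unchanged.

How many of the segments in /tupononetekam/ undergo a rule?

Segments that undergo a rule: /o/ → [õ] (rule 3); /o/ → [õ] (rule 3); /t/ → [ɾ] (rule 1); /a/ → [ã] (rule 3).
All other segments surface unchanged.

4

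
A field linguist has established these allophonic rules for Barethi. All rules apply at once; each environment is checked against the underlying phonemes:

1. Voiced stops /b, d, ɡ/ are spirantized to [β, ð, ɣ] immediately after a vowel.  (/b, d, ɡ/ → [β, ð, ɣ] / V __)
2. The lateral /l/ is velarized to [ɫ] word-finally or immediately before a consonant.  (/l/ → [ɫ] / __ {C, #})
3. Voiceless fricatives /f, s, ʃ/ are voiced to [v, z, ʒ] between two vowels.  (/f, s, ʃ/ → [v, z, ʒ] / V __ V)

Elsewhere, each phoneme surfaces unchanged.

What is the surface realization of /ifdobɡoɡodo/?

[ifdoβɡoɣoðo]

/f/ (between /i/ and /d/) is in the target of rule 3 but the environment (between two vowels) is not met → [f].
/d/ — between /f/ and /o/; rule 1 does not apply here → [d].
/b/ — between /o/ and /ɡ/, immediately after a vowel — surfaces as [β] (rule 1).
/ɡ/ — between /b/ and /o/; rule 1 does not apply here → [ɡ].
/ɡ/ — between /o/ and /o/, immediately after a vowel — surfaces as [ɣ] (rule 1).
/d/ meets the environment for rule 1 (immediately after a vowel) → [ð].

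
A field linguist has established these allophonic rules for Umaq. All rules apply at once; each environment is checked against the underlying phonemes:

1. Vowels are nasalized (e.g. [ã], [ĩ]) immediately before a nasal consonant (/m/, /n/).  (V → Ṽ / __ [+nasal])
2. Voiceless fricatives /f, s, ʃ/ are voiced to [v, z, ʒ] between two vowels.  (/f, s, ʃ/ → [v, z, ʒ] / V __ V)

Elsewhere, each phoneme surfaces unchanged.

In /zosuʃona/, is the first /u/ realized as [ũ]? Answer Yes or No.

/u/ (between /s/ and /ʃ/) is in the target of rule 1 but the environment (before a nasal consonant) is not met → [u].
The actual realization is [u], not [ũ].

No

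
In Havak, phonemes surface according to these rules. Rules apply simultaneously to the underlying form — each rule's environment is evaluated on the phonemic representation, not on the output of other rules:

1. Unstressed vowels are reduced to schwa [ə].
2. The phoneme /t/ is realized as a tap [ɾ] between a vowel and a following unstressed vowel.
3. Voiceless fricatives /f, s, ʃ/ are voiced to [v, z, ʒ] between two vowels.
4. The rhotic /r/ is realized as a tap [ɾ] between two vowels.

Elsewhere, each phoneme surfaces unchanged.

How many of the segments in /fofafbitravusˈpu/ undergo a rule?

6

Segments that undergo a rule: /o/ → [ə] (rule 1); /f/ → [v] (rule 3); /a/ → [ə] (rule 1); /i/ → [ə] (rule 1); /a/ → [ə] (rule 1); /u/ → [ə] (rule 1).
All other segments surface unchanged.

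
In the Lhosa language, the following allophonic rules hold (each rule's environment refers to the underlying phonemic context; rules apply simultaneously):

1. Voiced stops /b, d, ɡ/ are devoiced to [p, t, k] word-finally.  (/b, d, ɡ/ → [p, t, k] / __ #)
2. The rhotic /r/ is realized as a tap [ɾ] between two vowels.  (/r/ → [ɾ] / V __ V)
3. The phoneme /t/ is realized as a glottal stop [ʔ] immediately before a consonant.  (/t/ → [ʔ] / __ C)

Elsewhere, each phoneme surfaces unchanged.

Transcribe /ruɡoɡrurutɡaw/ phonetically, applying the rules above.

[ruɡoɡruɾuʔɡaw]

/r/ — word-initial; rule 2 does not apply here → [r].
/u/ (between /r/ and /ɡ/) is unaffected → [u].
/ɡ/ — between /u/ and /o/; rule 1 does not apply here → [ɡ].
/o/ stays [o].
/ɡ/ (between /o/ and /r/) fails the environment for rule 1, so it stays [ɡ].
/r/ — between /ɡ/ and /u/; rule 2 does not apply here → [r].
/u/ (between /r/ and /r/): no rule targets it → [u].
/r/ — between /u/ and /u/, between two vowels — surfaces as [ɾ] (rule 2).
/u/ (between /r/ and /t/): no rule targets it → [u].
Rule 3 applies to /t/ (between /u/ and /ɡ/: immediately before a consonant) → [ʔ].
/ɡ/ — between /t/ and /a/; rule 1 does not apply here → [ɡ].
/a/ stays [a].
/w/ (word-final): no rule targets it → [w].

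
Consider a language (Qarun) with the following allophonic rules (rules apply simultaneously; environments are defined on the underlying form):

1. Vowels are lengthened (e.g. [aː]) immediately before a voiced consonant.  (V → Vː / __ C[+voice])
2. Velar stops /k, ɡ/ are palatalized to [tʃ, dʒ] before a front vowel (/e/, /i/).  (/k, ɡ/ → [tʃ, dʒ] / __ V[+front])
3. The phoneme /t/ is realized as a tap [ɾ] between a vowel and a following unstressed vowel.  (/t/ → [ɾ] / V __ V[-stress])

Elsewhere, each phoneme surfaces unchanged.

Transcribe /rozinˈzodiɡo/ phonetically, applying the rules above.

[roːziːnˈzoːdiːɡo]

/r/ (word-initial) is unaffected → [r].
/o/ (between /r/ and /z/): before a voiced consonant, so rule 1 applies → [oː].
/z/ stays [z].
/i/ — between /z/ and /n/, before a voiced consonant — surfaces as [iː] (rule 1).
/n/ (between /i/ and /z/) is unaffected → [n].
/z/ stays [z].
/o/ — between /z/ and /d/, before a voiced consonant — surfaces as [oː] (rule 1).
/d/ — not in any rule's target class → [d].
Rule 1 applies to /i/ (between /d/ and /ɡ/: before a voiced consonant) → [iː].
/ɡ/ (between /i/ and /o/) is in the target of rule 2 but the environment (before a front vowel) is not met → [ɡ].
/o/ (word-final) fails the environment for rule 1, so it stays [o].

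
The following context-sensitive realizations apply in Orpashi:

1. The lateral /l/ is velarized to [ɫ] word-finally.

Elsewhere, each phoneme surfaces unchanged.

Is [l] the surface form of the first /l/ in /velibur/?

/l/ — between /e/ and /i/; rule 1 does not apply here → [l].
The actual realization is [l], which matches [l].

Yes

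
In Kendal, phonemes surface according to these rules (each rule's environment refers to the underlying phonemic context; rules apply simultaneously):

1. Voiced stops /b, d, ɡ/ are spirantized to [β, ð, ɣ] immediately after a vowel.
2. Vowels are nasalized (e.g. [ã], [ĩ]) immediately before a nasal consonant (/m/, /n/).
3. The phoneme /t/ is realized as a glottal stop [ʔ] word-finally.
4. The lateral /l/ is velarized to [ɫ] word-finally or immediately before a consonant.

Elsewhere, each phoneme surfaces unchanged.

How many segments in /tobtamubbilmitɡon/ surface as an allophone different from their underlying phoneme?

5

Segments that undergo a rule: /b/ → [β] (rule 1); /a/ → [ã] (rule 2); /b/ → [β] (rule 1); /l/ → [ɫ] (rule 4); /o/ → [õ] (rule 2).
All other segments surface unchanged.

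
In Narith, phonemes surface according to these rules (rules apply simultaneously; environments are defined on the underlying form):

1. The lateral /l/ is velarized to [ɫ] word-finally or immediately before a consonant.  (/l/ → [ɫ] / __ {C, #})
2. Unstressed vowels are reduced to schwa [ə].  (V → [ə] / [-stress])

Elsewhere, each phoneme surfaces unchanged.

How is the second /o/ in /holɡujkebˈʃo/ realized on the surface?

/o/ (word-final): rule 2 targets it, but not in an unstressed syllable → unchanged [o].

[o]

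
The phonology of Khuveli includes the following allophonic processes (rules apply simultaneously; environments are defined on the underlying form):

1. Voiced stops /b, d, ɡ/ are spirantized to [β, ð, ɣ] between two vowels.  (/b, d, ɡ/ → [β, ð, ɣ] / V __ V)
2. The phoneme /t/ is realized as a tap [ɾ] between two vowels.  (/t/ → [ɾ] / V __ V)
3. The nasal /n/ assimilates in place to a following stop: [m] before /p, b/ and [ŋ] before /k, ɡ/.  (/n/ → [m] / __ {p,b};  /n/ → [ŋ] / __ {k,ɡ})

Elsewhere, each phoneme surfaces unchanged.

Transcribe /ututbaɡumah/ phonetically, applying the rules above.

/u/ (word-initial): no rule targets it → [u].
/t/ (between /u/ and /u/): between two vowels, so rule 2 applies → [ɾ].
/u/ — not in any rule's target class → [u].
/t/ — between /u/ and /b/; rule 2 does not apply here → [t].
/b/ (between /t/ and /a/) is in the target of rule 1 but the environment (between two vowels) is not met → [b].
/a/ stays [a].
Rule 1 applies to /ɡ/ (between /a/ and /u/: between two vowels) → [ɣ].
/u/ (between /ɡ/ and /m/) is unaffected → [u].
/m/ (between /u/ and /a/): no rule targets it → [m].
/a/ (between /m/ and /h/): no rule targets it → [a].
/h/ stays [h].

[uɾutbaɣumah]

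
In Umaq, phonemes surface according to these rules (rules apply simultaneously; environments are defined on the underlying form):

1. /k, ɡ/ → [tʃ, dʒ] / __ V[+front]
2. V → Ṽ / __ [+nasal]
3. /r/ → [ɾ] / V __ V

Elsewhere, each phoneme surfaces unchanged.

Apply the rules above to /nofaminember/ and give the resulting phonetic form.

/o/ (between /n/ and /f/): rule 2 targets it, but not before a nasal consonant → unchanged [o].
Rule 2 applies to /a/ (between /f/ and /m/: before a nasal consonant) → [ã].
/i/ (between /m/ and /n/) occurs before a nasal consonant → [ĩ] by rule 2.
/e/ meets the environment for rule 2 (before a nasal consonant) → [ẽ].
/e/ — between /b/ and /r/; rule 2 does not apply here → [e].
/r/ — word-final; rule 3 does not apply here → [r].

[nofãmĩnẽmber]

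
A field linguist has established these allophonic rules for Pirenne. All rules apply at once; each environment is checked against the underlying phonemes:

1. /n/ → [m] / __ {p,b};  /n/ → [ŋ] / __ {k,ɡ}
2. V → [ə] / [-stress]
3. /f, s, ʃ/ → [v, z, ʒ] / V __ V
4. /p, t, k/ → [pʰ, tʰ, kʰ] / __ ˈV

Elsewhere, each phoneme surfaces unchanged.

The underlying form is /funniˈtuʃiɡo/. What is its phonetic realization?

[fənnəˈtʰuʒəɡə]

/f/ (word-initial): rule 3 targets it, but not between two vowels → unchanged [f].
/u/ (between /f/ and /n/) occurs in an unstressed syllable → [ə] by rule 2.
/n/ (between /u/ and /n/): rule 1 targets it, but not before a labial or velar stop → unchanged [n].
/n/ — between /n/ and /i/; rule 1 does not apply here → [n].
/i/ (between /n/ and /t/): in an unstressed syllable, so rule 2 applies → [ə].
/t/ meets the environment for rule 4 (immediately before a stressed vowel) → [tʰ].
/u/ (between /t/ and /ʃ/) fails the environment for rule 2, so it stays [u].
Rule 3 applies to /ʃ/ (between /u/ and /i/: between two vowels) → [ʒ].
/i/ — between /ʃ/ and /ɡ/, in an unstressed syllable — surfaces as [ə] (rule 2).
/ɡ/ (between /i/ and /o/): no rule targets it → [ɡ].
/o/ — word-final, in an unstressed syllable — surfaces as [ə] (rule 2).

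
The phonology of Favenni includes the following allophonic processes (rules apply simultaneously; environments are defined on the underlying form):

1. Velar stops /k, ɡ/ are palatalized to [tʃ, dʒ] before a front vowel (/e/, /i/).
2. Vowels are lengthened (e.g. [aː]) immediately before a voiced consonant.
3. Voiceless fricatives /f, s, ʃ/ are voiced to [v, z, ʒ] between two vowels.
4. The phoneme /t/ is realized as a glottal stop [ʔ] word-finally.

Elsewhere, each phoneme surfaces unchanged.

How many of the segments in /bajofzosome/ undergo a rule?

Segments that undergo a rule: /a/ → [aː] (rule 2); /s/ → [z] (rule 3); /o/ → [oː] (rule 2).
All other segments surface unchanged.

3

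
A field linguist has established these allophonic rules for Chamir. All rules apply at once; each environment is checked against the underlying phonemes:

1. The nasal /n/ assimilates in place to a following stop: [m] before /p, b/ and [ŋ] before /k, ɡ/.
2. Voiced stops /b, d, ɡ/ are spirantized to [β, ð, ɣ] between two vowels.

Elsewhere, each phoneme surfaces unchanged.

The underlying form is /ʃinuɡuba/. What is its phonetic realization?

[ʃinuɣuβa]

/ʃ/ stays [ʃ].
/i/ (between /ʃ/ and /n/): no rule targets it → [i].
/n/ (between /i/ and /u/) is in the target of rule 1 but the environment (before a labial or velar stop) is not met → [n].
/u/ stays [u].
/ɡ/ — between /u/ and /u/, between two vowels — surfaces as [ɣ] (rule 2).
/u/ — not in any rule's target class → [u].
/b/ (between /u/ and /a/) occurs between two vowels → [β] by rule 2.
/a/ — not in any rule's target class → [a].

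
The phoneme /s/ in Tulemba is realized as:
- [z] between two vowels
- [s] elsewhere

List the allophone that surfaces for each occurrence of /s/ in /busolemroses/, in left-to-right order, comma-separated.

[z], [z], [s]

Occurrence 1 (position 3): between two vowels → [z].
Occurrence 2 (position 10): between two vowels → [z].
Occurrence 3 (position 12): no conditioning environment matches → elsewhere allophone [s].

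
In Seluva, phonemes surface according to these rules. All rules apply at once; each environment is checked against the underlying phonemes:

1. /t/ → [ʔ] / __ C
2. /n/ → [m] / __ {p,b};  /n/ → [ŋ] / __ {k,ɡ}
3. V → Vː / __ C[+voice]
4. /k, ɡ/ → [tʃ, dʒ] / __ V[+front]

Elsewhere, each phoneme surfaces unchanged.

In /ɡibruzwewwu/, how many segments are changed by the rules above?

4

Segments that undergo a rule: /ɡ/ → [dʒ] (rule 4); /i/ → [iː] (rule 3); /u/ → [uː] (rule 3); /e/ → [eː] (rule 3).
All other segments surface unchanged.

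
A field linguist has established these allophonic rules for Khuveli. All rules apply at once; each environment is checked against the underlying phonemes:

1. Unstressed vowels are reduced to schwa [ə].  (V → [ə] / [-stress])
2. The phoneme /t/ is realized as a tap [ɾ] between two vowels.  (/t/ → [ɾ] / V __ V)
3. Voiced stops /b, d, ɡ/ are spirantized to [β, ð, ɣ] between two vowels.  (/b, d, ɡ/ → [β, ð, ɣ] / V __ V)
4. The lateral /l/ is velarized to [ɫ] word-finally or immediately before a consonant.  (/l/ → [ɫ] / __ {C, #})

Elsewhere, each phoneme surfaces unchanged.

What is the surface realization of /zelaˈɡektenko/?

/e/ — between /z/ and /l/, in an unstressed syllable — surfaces as [ə] (rule 1).
/l/ (between /e/ and /a/) fails the environment for rule 4, so it stays [l].
/a/ (between /l/ and /ɡ/) occurs in an unstressed syllable → [ə] by rule 1.
Rule 3 applies to /ɡ/ (between /a/ and /e/: between two vowels) → [ɣ].
/e/ (between /ɡ/ and /k/): rule 1 targets it, but not in an unstressed syllable → unchanged [e].
/t/ — between /k/ and /e/; rule 2 does not apply here → [t].
/e/ — between /t/ and /n/, in an unstressed syllable — surfaces as [ə] (rule 1).
Rule 1 applies to /o/ (word-final: in an unstressed syllable) → [ə].

[zələˈɣektənkə]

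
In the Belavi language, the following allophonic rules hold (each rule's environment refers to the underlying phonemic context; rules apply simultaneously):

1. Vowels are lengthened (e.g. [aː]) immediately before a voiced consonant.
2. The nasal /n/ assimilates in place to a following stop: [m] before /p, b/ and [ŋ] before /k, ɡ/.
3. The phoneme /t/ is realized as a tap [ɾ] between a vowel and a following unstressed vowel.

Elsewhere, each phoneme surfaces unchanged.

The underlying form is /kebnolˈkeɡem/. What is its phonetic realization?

[keːbnoːlˈkeːɡeːm]

/k/ — not in any rule's target class → [k].
/e/ (between /k/ and /b/): before a voiced consonant, so rule 1 applies → [eː].
/b/ — not in any rule's target class → [b].
/n/ — between /b/ and /o/; rule 2 does not apply here → [n].
/o/ (between /n/ and /l/): before a voiced consonant, so rule 1 applies → [oː].
/l/ (between /o/ and /k/): no rule targets it → [l].
/k/ (between /l/ and /e/) is unaffected → [k].
/e/ (between /k/ and /ɡ/) occurs before a voiced consonant → [eː] by rule 1.
/ɡ/ stays [ɡ].
/e/ meets the environment for rule 1 (before a voiced consonant) → [eː].
/m/ (word-final): no rule targets it → [m].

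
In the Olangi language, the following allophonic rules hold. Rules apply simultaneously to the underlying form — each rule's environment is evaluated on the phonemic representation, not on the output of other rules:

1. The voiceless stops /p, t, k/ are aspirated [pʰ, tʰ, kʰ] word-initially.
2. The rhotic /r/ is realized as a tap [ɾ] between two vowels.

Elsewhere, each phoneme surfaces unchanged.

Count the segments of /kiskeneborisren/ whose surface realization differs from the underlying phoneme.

Segments that undergo a rule: /k/ → [kʰ] (rule 1); /r/ → [ɾ] (rule 2).
All other segments surface unchanged.

2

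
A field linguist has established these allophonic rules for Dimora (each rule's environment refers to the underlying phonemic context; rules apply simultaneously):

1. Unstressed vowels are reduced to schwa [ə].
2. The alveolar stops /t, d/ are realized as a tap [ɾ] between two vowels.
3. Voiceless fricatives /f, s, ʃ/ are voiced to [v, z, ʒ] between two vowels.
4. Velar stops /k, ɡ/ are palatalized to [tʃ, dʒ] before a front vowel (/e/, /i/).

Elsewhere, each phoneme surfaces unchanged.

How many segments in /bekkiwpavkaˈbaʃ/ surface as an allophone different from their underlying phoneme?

Segments that undergo a rule: /e/ → [ə] (rule 1); /k/ → [tʃ] (rule 4); /i/ → [ə] (rule 1); /a/ → [ə] (rule 1); /a/ → [ə] (rule 1).
All other segments surface unchanged.

5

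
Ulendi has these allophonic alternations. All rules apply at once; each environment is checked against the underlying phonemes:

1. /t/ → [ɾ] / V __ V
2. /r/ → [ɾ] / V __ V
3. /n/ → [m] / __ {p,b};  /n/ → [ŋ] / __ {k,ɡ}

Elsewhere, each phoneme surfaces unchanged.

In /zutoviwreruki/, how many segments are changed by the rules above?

2

Segments that undergo a rule: /t/ → [ɾ] (rule 1); /r/ → [ɾ] (rule 2).
All other segments surface unchanged.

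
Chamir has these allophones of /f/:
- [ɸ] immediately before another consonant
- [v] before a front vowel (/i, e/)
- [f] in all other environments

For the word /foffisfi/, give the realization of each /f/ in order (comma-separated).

Occurrence 1 (position 1): no conditioning environment matches → elsewhere allophone [f].
Occurrence 2 (position 3): immediately before another consonant → [ɸ].
Occurrence 3 (position 4): before a front vowel (/i, e/) → [v].
Occurrence 4 (position 7): before a front vowel (/i, e/) → [v].

[f], [ɸ], [v], [v]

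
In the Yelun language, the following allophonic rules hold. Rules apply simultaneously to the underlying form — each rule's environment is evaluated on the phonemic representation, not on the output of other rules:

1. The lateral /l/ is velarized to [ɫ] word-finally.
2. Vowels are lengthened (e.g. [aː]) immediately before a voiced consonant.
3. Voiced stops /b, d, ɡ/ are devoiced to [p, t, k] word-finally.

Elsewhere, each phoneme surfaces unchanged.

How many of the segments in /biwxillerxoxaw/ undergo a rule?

4

Segments that undergo a rule: /i/ → [iː] (rule 2); /i/ → [iː] (rule 2); /e/ → [eː] (rule 2); /a/ → [aː] (rule 2).
All other segments surface unchanged.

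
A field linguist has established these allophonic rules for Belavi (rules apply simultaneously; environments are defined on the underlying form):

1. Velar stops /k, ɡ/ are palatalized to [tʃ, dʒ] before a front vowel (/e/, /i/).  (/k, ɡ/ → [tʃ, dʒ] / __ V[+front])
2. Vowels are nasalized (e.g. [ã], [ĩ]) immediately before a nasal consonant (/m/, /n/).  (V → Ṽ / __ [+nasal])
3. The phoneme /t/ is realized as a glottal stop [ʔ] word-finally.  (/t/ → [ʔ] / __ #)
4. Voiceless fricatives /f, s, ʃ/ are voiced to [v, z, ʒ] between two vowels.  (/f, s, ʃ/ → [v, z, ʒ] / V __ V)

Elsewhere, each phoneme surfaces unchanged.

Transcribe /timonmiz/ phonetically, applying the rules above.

/t/ (word-initial) is in the target of rule 3 but the environment (word-finally) is not met → [t].
/i/ (between /t/ and /m/) occurs before a nasal consonant → [ĩ] by rule 2.
/m/ (between /i/ and /o/): no rule targets it → [m].
Rule 2 applies to /o/ (between /m/ and /n/: before a nasal consonant) → [õ].
/n/ stays [n].
/m/ stays [m].
/i/ (between /m/ and /z/): rule 2 targets it, but not before a nasal consonant → unchanged [i].
/z/ — not in any rule's target class → [z].

[tĩmõnmiz]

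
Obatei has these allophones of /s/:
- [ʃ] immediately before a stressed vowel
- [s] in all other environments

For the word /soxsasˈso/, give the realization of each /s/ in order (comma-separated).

[s], [s], [s], [ʃ]

Occurrence 1 (position 1): no conditioning environment matches → elsewhere allophone [s].
Occurrence 2 (position 4): no conditioning environment matches → elsewhere allophone [s].
Occurrence 3 (position 6): no conditioning environment matches → elsewhere allophone [s].
Occurrence 4 (position 7): immediately before a stressed vowel → [ʃ].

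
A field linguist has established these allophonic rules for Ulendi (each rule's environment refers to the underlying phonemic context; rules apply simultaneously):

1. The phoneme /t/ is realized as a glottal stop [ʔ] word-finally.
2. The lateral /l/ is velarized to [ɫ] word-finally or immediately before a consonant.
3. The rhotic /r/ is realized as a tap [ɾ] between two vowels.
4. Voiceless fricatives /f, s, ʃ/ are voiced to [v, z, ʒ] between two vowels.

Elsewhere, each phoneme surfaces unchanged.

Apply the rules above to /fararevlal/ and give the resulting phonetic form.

/f/ (word-initial) fails the environment for rule 4, so it stays [f].
Rule 3 applies to /r/ (between /a/ and /a/: between two vowels) → [ɾ].
Rule 3 applies to /r/ (between /a/ and /e/: between two vowels) → [ɾ].
/l/ — between /v/ and /a/; rule 2 does not apply here → [l].
/l/ (word-final) occurs word-finally or immediately before a consonant → [ɫ] by rule 2.

[faɾaɾevlaɫ]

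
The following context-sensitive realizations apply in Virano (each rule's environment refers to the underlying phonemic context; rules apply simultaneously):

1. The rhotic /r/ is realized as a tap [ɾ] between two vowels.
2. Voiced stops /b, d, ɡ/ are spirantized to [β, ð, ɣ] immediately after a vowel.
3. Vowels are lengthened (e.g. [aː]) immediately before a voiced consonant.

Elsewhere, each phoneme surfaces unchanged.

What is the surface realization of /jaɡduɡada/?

/j/ (word-initial): no rule targets it → [j].
Rule 3 applies to /a/ (between /j/ and /ɡ/: before a voiced consonant) → [aː].
/ɡ/ — between /a/ and /d/, immediately after a vowel — surfaces as [ɣ] (rule 2).
/d/ (between /ɡ/ and /u/) fails the environment for rule 2, so it stays [d].
/u/ — between /d/ and /ɡ/, before a voiced consonant — surfaces as [uː] (rule 3).
/ɡ/ — between /u/ and /a/, immediately after a vowel — surfaces as [ɣ] (rule 2).
/a/ meets the environment for rule 3 (before a voiced consonant) → [aː].
/d/ meets the environment for rule 2 (immediately after a vowel) → [ð].
/a/ (word-final): rule 3 targets it, but not before a voiced consonant → unchanged [a].

[jaːɣduːɣaːða]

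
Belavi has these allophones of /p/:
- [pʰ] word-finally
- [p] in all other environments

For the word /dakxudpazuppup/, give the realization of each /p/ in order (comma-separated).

Occurrence 1 (position 7): no conditioning environment matches → elsewhere allophone [p].
Occurrence 2 (position 11): no conditioning environment matches → elsewhere allophone [p].
Occurrence 3 (position 12): no conditioning environment matches → elsewhere allophone [p].
Occurrence 4 (position 14): word-finally → [pʰ].

[p], [p], [p], [pʰ]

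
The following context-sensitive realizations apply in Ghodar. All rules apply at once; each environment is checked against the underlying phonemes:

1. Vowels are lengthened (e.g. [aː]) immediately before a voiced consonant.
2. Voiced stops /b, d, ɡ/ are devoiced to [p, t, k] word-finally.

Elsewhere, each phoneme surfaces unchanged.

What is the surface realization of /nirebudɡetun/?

/n/ stays [n].
Rule 1 applies to /i/ (between /n/ and /r/: before a voiced consonant) → [iː].
/r/ — not in any rule's target class → [r].
/e/ (between /r/ and /b/): before a voiced consonant, so rule 1 applies → [eː].
/b/ (between /e/ and /u/) fails the environment for rule 2, so it stays [b].
/u/ (between /b/ and /d/): before a voiced consonant, so rule 1 applies → [uː].
/d/ (between /u/ and /ɡ/): rule 2 targets it, but not word-finally → unchanged [d].
/ɡ/ (between /d/ and /e/): rule 2 targets it, but not word-finally → unchanged [ɡ].
/e/ (between /ɡ/ and /t/) fails the environment for rule 1, so it stays [e].
/t/ — not in any rule's target class → [t].
/u/ (between /t/ and /n/): before a voiced consonant, so rule 1 applies → [uː].
/n/ stays [n].

[niːreːbuːdɡetuːn]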